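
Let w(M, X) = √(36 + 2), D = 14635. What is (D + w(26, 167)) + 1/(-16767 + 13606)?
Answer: 46261234/3161 + √38 ≈ 14641.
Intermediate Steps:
w(M, X) = √38
(D + w(26, 167)) + 1/(-16767 + 13606) = (14635 + √38) + 1/(-16767 + 13606) = (14635 + √38) + 1/(-3161) = (14635 + √38) - 1/3161 = 46261234/3161 + √38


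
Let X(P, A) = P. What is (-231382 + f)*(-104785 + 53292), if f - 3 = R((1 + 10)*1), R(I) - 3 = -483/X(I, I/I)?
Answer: 131081559167/11 ≈ 1.1917e+10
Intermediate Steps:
R(I) = 3 - 483/I
f = -417/11 (f = 3 + (3 - 483/(1 + 10)) = 3 + (3 - 483/(11*1)) = 3 + (3 - 483/11) = 3 - 450/11 = -417/11 ≈ -37.909)
(-231382 + f)*(-104785 + 53292) = (-231382 - 417/11)*(-104785 + 53292) = -2545619/11*(-51493) = 131081559167/11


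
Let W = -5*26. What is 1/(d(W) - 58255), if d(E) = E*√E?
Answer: I/(5*(-11651*I + 26*√130)) ≈ -1.7155e-5 + 4.3648e-7*I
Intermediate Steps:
W = -130
d(E) = E^(3/2)
1/(d(W) - 58255) = 1/((-130)^(3/2) - 58255) = 1/(-130*I*√130 - 58255) = 1/(-58255 - 130*I*√130)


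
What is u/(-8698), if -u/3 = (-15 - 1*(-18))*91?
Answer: 819/8698 ≈ 0.094160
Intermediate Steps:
u = -819 (u = -3*(-15 - 1*(-18))*91 = -3*(-15 + 18)*91 = -9*91 = -3*273 = -819)
u/(-8698) = -819/(-8698) = -819*(-1/8698) = 819/8698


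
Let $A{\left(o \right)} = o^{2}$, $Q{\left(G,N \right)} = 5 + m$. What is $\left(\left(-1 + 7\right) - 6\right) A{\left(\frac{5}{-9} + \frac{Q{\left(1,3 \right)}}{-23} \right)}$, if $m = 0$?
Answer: $0$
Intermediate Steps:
$Q{\left(G,N \right)} = 5$ ($Q{\left(G,N \right)} = 5 + 0 = 5$)
$\left(\left(-1 + 7\right) - 6\right) A{\left(\frac{5}{-9} + \frac{Q{\left(1,3 \right)}}{-23} \right)} = \left(\left(-1 + 7\right) - 6\right) \left(\frac{5}{-9} + \frac{5}{-23}\right)^{2} = \left(6 - 6\right) \left(5 \left(- \frac{1}{9}\right) + 5 \left(- \frac{1}{23}\right)\right)^{2} = 0 \left(- \frac{5}{9} - \frac{5}{23}\right)^{2} = 0 \left(- \frac{160}{207}\right)^{2} = 0 \cdot \frac{25600}{42849} = 0$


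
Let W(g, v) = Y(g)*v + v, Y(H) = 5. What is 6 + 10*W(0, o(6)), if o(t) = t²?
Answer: 2166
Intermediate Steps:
W(g, v) = 6*v (W(g, v) = 5*v + v = 6*v)
6 + 10*W(0, o(6)) = 6 + 10*(6*6²) = 6 + 10*(6*36) = 6 + 10*216 = 6 + 2160 = 2166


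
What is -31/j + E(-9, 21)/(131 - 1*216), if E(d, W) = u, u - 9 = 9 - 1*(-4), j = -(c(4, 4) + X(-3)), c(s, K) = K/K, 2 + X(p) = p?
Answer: -2723/340 ≈ -8.0088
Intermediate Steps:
X(p) = -2 + p
c(s, K) = 1
j = 4 (j = -(1 + (-2 - 3)) = -(1 - 5) = -1*(-4) = 4)
u = 22 (u = 9 + (9 - 1*(-4)) = 9 + (9 + 4) = 9 + 13 = 22)
E(d, W) = 22
-31/j + E(-9, 21)/(131 - 1*216) = -31/4 + 22/(131 - 1*216) = -31*1/4 + 22/(131 - 216) = -31/4 + 22/(-85) = -31/4 + 22*(-1/85) = -31/4 - 22/85 = -2723/340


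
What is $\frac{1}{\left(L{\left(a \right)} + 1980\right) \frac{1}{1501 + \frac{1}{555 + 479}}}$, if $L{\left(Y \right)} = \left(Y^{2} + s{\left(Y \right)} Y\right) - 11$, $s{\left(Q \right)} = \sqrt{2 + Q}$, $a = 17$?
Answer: $\frac{584082505}{877706247} - \frac{8794865 \sqrt{19}}{1755412494} \approx 0.64363$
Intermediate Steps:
$L{\left(Y \right)} = -11 + Y^{2} + Y \sqrt{2 + Y}$ ($L{\left(Y \right)} = \left(Y^{2} + \sqrt{2 + Y} Y\right) - 11 = \left(Y^{2} + Y \sqrt{2 + Y}\right) - 11 = -11 + Y^{2} + Y \sqrt{2 + Y}$)
$\frac{1}{\left(L{\left(a \right)} + 1980\right) \frac{1}{1501 + \frac{1}{555 + 479}}} = \frac{1}{\left(\left(-11 + 17^{2} + 17 \sqrt{2 + 17}\right) + 1980\right) \frac{1}{1501 + \frac{1}{555 + 479}}} = \frac{1}{\left(\left(-11 + 289 + 17 \sqrt{19}\right) + 1980\right) \frac{1}{1501 + \frac{1}{1034}}} = \frac{1}{\left(\left(278 + 17 \sqrt{19}\right) + 1980\right) \frac{1}{1501 + \frac{1}{1034}}} = \frac{1}{\left(2258 + 17 \sqrt{19}\right) \frac{1}{\frac{1552035}{1034}}} = \frac{1}{\left(2258 + 17 \sqrt{19}\right) \frac{1034}{1552035}} = \frac{1}{\frac{2334772}{1552035} + \frac{17578 \sqrt{19}}{1552035}}$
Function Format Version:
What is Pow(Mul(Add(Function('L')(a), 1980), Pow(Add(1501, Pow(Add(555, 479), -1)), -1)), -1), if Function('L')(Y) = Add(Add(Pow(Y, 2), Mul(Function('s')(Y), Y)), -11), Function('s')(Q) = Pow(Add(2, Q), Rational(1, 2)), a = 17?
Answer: Add(Rational(584082505, 877706247), Mul(Rational(-8794865, 1755412494), Pow(19, Rational(1, 2)))) ≈ 0.64363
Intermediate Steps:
Function('L')(Y) = Add(-11, Pow(Y, 2), Mul(Y, Pow(Add(2, Y), Rational(1, 2)))) (Function('L')(Y) = Add(Add(Pow(Y, 2), Mul(Pow(Add(2, Y), Rational(1, 2)), Y)), -11) = Add(Add(Pow(Y, 2), Mul(Y, Pow(Add(2, Y), Rational(1, 2)))), -11) = Add(-11, Pow(Y, 2), Mul(Y, Pow(Add(2, Y), Rational(1, 2)))))
Pow(Mul(Add(Function('L')(a), 1980), Pow(Add(1501, Pow(Add(555, 479), -1)), -1)), -1) = Pow(Mul(Add(Add(-11, Pow(17, 2), Mul(17, Pow(Add(2, 17), Rational(1, 2)))), 1980), Pow(Add(1501, Pow(Add(555, 479), -1)), -1)), -1) = Pow(Mul(Add(Add(-11, 289, Mul(17, Pow(19, Rational(1, 2)))), 1980), Pow(Add(1501, Pow(1034, -1)), -1)), -1) = Pow(Mul(Add(Add(278, Mul(17, Pow(19, Rational(1, 2)))), 1980), Pow(Add(1501, Rational(1, 1034)), -1)), -1) = Pow(Mul(Add(2258, Mul(17, Pow(19, Rational(1, 2)))), Pow(Rational(1552035, 1034), -1)), -1) = Pow(Mul(Add(2258, Mul(17, Pow(19, Rational(1, 2)))), Rational(1034, 1552035)), -1) = Pow(Add(Rational(2334772, 1552035), Mul(Rational(17578, 1552035), Pow(19, Rational(1, 2)))), -1)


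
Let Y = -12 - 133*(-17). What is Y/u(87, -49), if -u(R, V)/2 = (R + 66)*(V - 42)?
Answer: 173/2142 ≈ 0.080766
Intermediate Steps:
u(R, V) = -2*(-42 + V)*(66 + R) (u(R, V) = -2*(R + 66)*(V - 42) = -2*(66 + R)*(-42 + V) = -2*(-42 + V)*(66 + R))
Y = 2249 (Y = -12 + 2261 = 2249)
Y/u(87, -49) = 2249/(5544 - 132*(-49) + 84*87 - 2*87*(-49)) = 2249/(5544 + 6468 + 7308 + 8526) = 2249/27846 = 2249*(1/27846) = 173/2142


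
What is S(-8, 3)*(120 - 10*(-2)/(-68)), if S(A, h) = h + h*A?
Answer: -42735/17 ≈ -2513.8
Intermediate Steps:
S(A, h) = h + A*h
S(-8, 3)*(120 - 10*(-2)/(-68)) = (3*(1 - 8))*(120 - 10*(-2)/(-68)) = (3*(-7))*(120 + 20*(-1/68)) = -21*(120 - 5/17) = -21*2035/17 = -42735/17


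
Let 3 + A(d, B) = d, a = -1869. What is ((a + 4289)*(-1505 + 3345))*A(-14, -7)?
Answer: -75697600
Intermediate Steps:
A(d, B) = -3 + d
((a + 4289)*(-1505 + 3345))*A(-14, -7) = ((-1869 + 4289)*(-1505 + 3345))*(-3 - 14) = (2420*1840)*(-17) = 4452800*(-17) = -75697600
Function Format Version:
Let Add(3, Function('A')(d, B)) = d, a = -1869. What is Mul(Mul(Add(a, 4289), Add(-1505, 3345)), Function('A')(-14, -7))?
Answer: -75697600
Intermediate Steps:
Function('A')(d, B) = Add(-3, d)
Mul(Mul(Add(a, 4289), Add(-1505, 3345)), Function('A')(-14, -7)) = Mul(Mul(Add(-1869, 4289), Add(-1505, 3345)), Add(-3, -14)) = Mul(Mul(2420, 1840), -17) = Mul(4452800, -17) = -75697600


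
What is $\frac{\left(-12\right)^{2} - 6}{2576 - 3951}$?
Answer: $- \frac{138}{1375} \approx -0.10036$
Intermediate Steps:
$\frac{\left(-12\right)^{2} - 6}{2576 - 3951} = \frac{144 - 6}{-1375} = 138 \left(- \frac{1}{1375}\right) = - \frac{138}{1375}$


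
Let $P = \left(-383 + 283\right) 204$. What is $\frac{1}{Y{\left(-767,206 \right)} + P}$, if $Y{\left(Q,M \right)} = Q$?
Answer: $- \frac{1}{21167} \approx -4.7243 \cdot 10^{-5}$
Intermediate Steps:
$P = -20400$ ($P = \left(-100\right) 204 = -20400$)
$\frac{1}{Y{\left(-767,206 \right)} + P} = \frac{1}{-767 - 20400} = \frac{1}{-21167} = - \frac{1}{21167}$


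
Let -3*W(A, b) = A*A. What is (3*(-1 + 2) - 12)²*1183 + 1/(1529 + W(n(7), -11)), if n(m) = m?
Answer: 434844777/4538 ≈ 95823.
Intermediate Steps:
W(A, b) = -A²/3 (W(A, b) = -A*A/3 = -A²/3)
(3*(-1 + 2) - 12)²*1183 + 1/(1529 + W(n(7), -11)) = (3*(-1 + 2) - 12)²*1183 + 1/(1529 - ⅓*7²) = (3*1 - 12)²*1183 + 1/(1529 - ⅓*49) = (3 - 12)²*1183 + 1/(1529 - 49/3) = (-9)²*1183 + 1/(4538/3) = 81*1183 + 3/4538 = 95823 + 3/4538 = 434844777/4538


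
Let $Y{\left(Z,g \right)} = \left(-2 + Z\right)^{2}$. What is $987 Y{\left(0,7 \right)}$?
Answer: $3948$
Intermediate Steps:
$987 Y{\left(0,7 \right)} = 987 \left(-2 + 0\right)^{2} = 987 \left(-2\right)^{2} = 987 \cdot 4 = 3948$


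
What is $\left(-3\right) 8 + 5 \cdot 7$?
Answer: $11$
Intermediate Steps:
$\left(-3\right) 8 + 5 \cdot 7 = -24 + 35 = 11$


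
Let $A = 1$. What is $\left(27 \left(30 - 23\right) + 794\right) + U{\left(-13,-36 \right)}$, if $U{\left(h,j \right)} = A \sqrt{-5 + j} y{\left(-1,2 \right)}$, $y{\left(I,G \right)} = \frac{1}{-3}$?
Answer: $983 - \frac{i \sqrt{41}}{3} \approx 983.0 - 2.1344 i$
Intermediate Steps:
$y{\left(I,G \right)} = - \frac{1}{3}$
$U{\left(h,j \right)} = - \frac{\sqrt{-5 + j}}{3}$ ($U{\left(h,j \right)} = 1 \sqrt{-5 + j} \left(- \frac{1}{3}\right) = \sqrt{-5 + j} \left(- \frac{1}{3}\right) = - \frac{\sqrt{-5 + j}}{3}$)
$\left(27 \left(30 - 23\right) + 794\right) + U{\left(-13,-36 \right)} = \left(27 \left(30 - 23\right) + 794\right) - \frac{\sqrt{-5 - 36}}{3} = \left(27 \cdot 7 + 794\right) - \frac{\sqrt{-41}}{3} = \left(189 + 794\right) - \frac{i \sqrt{41}}{3} = 983 - \frac{i \sqrt{41}}{3}$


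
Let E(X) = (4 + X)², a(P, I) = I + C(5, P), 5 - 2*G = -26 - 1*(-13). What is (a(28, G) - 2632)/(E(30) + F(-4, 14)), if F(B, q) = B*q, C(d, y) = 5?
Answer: -119/50 ≈ -2.3800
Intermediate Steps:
G = 9 (G = 5/2 - (-26 - 1*(-13))/2 = 5/2 - (-26 + 13)/2 = 5/2 - ½*(-13) = 5/2 + 13/2 = 9)
a(P, I) = 5 + I (a(P, I) = I + 5 = 5 + I)
(a(28, G) - 2632)/(E(30) + F(-4, 14)) = ((5 + 9) - 2632)/((4 + 30)² - 4*14) = (14 - 2632)/(34² - 56) = -2618/(1156 - 56) = -2618/1100 = -2618*1/1100 = -119/50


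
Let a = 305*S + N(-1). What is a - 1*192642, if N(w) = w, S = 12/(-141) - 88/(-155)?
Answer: -280466375/1457 ≈ -1.9250e+5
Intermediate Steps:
S = 3516/7285 (S = 12*(-1/141) - 88*(-1/155) = -4/47 + 88/155 = 3516/7285 ≈ 0.48264)
a = 213019/1457 (a = 305*(3516/7285) - 1 = 214476/1457 - 1 = 213019/1457 ≈ 146.20)
a - 1*192642 = 213019/1457 - 1*192642 = 213019/1457 - 192642 = -280466375/1457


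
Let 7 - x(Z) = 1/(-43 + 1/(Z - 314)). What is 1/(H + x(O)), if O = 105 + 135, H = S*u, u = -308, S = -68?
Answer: 3183/66687107 ≈ 4.7730e-5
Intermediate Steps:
H = 20944 (H = -68*(-308) = 20944)
O = 240
x(Z) = 7 - 1/(-43 + 1/(-314 + Z)) (x(Z) = 7 - 1/(-43 + 1/(Z - 314)) = 7 - 1/(-43 + 1/(-314 + Z)))
1/(H + x(O)) = 1/(20944 + (-94835 + 302*240)/(-13503 + 43*240)) = 1/(20944 + (-94835 + 72480)/(-13503 + 10320)) = 1/(20944 - 22355/(-3183)) = 1/(20944 - 1/3183*(-22355)) = 1/(20944 + 22355/3183) = 1/(66687107/3183) = 3183/66687107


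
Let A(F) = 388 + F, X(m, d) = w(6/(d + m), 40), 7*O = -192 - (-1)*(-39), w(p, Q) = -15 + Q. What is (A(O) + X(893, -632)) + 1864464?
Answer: 1864844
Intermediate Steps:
O = -33 (O = (-192 - (-1)*(-39))/7 = (-192 - 1*39)/7 = (-192 - 39)/7 = (⅐)*(-231) = -33)
X(m, d) = 25 (X(m, d) = -15 + 40 = 25)
(A(O) + X(893, -632)) + 1864464 = ((388 - 33) + 25) + 1864464 = (355 + 25) + 1864464 = 380 + 1864464 = 1864844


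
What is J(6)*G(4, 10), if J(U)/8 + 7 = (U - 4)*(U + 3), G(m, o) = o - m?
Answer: 528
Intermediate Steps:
J(U) = -56 + 8*(-4 + U)*(3 + U) (J(U) = -56 + 8*((U - 4)*(U + 3)) = -56 + 8*((-4 + U)*(3 + U)) = -56 + 8*(-4 + U)*(3 + U))
J(6)*G(4, 10) = (-152 - 8*6 + 8*6²)*(10 - 1*4) = (-152 - 48 + 8*36)*(10 - 4) = (-152 - 48 + 288)*6 = 88*6 = 528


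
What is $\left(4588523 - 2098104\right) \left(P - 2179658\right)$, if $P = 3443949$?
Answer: $3148614327929$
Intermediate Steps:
$\left(4588523 - 2098104\right) \left(P - 2179658\right) = \left(4588523 - 2098104\right) \left(3443949 - 2179658\right) = 2490419 \cdot 1264291 = 3148614327929$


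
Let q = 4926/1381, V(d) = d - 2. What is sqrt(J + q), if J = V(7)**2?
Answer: sqrt(54481831)/1381 ≈ 5.3448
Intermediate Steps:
V(d) = -2 + d
q = 4926/1381 (q = 4926*(1/1381) = 4926/1381 ≈ 3.5670)
J = 25 (J = (-2 + 7)**2 = 5**2 = 25)
sqrt(J + q) = sqrt(25 + 4926/1381) = sqrt(39451/1381) = sqrt(54481831)/1381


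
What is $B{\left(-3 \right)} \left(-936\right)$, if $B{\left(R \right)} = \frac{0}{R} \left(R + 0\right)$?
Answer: $0$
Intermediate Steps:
$B{\left(R \right)} = 0$ ($B{\left(R \right)} = 0 R = 0$)
$B{\left(-3 \right)} \left(-936\right) = 0 \left(-936\right) = 0$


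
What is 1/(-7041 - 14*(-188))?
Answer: -1/4409 ≈ -0.00022681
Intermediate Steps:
1/(-7041 - 14*(-188)) = 1/(-7041 + 2632) = 1/(-4409) = -1/4409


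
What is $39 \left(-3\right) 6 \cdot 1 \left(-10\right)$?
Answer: $7020$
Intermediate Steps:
$39 \left(-3\right) 6 \cdot 1 \left(-10\right) = 39 \left(\left(-18\right) 1\right) \left(-10\right) = 39 \left(-18\right) \left(-10\right) = \left(-702\right) \left(-10\right) = 7020$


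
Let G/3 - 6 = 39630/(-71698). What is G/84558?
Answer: 11487/59437642 ≈ 0.00019326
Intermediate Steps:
G = 585837/35849 (G = 18 + 3*(39630/(-71698)) = 18 + 3*(39630*(-1/71698)) = 18 + 3*(-19815/35849) = 18 - 59445/35849 = 585837/35849 ≈ 16.342)
G/84558 = (585837/35849)/84558 = (585837/35849)*(1/84558) = 11487/59437642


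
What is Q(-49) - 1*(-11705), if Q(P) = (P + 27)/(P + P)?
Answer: 573556/49 ≈ 11705.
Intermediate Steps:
Q(P) = (27 + P)/(2*P) (Q(P) = (27 + P)/((2*P)) = (27 + P)*(1/(2*P)) = (27 + P)/(2*P))
Q(-49) - 1*(-11705) = (½)*(27 - 49)/(-49) - 1*(-11705) = (½)*(-1/49)*(-22) + 11705 = 11/49 + 11705 = 573556/49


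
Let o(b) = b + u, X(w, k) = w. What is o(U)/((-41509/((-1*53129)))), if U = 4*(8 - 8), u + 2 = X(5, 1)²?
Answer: 1221967/41509 ≈ 29.439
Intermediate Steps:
u = 23 (u = -2 + 5² = -2 + 25 = 23)
U = 0 (U = 4*0 = 0)
o(b) = 23 + b (o(b) = b + 23 = 23 + b)
o(U)/((-41509/((-1*53129)))) = (23 + 0)/((-41509/((-1*53129)))) = 23/((-41509/(-53129))) = 23/((-41509*(-1/53129))) = 23/(41509/53129) = 23*(53129/41509) = 1221967/41509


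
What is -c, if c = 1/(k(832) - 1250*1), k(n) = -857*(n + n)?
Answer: 1/1427298 ≈ 7.0062e-7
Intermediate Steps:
k(n) = -1714*n
c = -1/1427298 (c = 1/(-1714*832 - 1250*1) = 1/(-1426048 - 1250) = 1/(-1427298) = -1/1427298 ≈ -7.0062e-7)
-c = -1*(-1/1427298) = 1/1427298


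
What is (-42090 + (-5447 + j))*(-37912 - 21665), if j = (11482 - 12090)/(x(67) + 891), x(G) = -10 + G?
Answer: 223739854639/79 ≈ 2.8322e+9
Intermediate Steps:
j = -152/237 (j = (11482 - 12090)/((-10 + 67) + 891) = -608/(57 + 891) = -608/948 = -608*1/948 = -152/237 ≈ -0.64135)
(-42090 + (-5447 + j))*(-37912 - 21665) = (-42090 + (-5447 - 152/237))*(-37912 - 21665) = (-42090 - 1291091/237)*(-59577) = -11266421/237*(-59577) = 223739854639/79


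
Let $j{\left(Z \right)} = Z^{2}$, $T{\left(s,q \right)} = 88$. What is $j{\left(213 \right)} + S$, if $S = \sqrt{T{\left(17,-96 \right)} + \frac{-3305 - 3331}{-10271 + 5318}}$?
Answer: $45369 + \frac{50 \sqrt{97409}}{1651} \approx 45378.0$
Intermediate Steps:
$S = \frac{50 \sqrt{97409}}{1651}$ ($S = \sqrt{88 + \frac{-3305 - 3331}{-10271 + 5318}} = \sqrt{88 - \frac{6636}{-4953}} = \sqrt{88 - - \frac{2212}{1651}} = \sqrt{88 + \frac{2212}{1651}} = \sqrt{\frac{147500}{1651}} = \frac{50 \sqrt{97409}}{1651} \approx 9.452$)
$j{\left(213 \right)} + S = 213^{2} + \frac{50 \sqrt{97409}}{1651} = 45369 + \frac{50 \sqrt{97409}}{1651}$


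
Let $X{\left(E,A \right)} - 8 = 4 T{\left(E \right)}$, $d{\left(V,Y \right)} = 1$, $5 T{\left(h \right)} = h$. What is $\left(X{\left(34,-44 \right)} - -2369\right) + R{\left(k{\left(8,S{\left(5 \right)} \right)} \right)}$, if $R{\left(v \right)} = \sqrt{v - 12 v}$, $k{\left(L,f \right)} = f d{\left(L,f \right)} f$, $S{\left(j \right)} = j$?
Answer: $\frac{12021}{5} + 5 i \sqrt{11} \approx 2404.2 + 16.583 i$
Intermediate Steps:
$T{\left(h \right)} = \frac{h}{5}$
$X{\left(E,A \right)} = 8 + \frac{4 E}{5}$ ($X{\left(E,A \right)} = 8 + 4 \frac{E}{5} = 8 + \frac{4 E}{5}$)
$k{\left(L,f \right)} = f^{2}$ ($k{\left(L,f \right)} = f 1 f = f f = f^{2}$)
$R{\left(v \right)} = \sqrt{11} \sqrt{- v}$ ($R{\left(v \right)} = \sqrt{- 11 v} = \sqrt{11} \sqrt{- v}$)
$\left(X{\left(34,-44 \right)} - -2369\right) + R{\left(k{\left(8,S{\left(5 \right)} \right)} \right)} = \left(\left(8 + \frac{4}{5} \cdot 34\right) - -2369\right) + \sqrt{11} \sqrt{- 5^{2}} = \left(\left(8 + \frac{136}{5}\right) + 2369\right) + \sqrt{11} \sqrt{\left(-1\right) 25} = \left(\frac{176}{5} + 2369\right) + \sqrt{11} \sqrt{-25} = \frac{12021}{5} + \sqrt{11} \cdot 5 i = \frac{12021}{5} + 5 i \sqrt{11}$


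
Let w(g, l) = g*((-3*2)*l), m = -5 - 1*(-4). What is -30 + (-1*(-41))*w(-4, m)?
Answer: -1014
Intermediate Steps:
m = -1 (m = -5 + 4 = -1)
w(g, l) = -6*g*l (w(g, l) = g*(-6*l) = -6*g*l)
-30 + (-1*(-41))*w(-4, m) = -30 + (-1*(-41))*(-6*(-4)*(-1)) = -30 + 41*(-24) = -30 - 984 = -1014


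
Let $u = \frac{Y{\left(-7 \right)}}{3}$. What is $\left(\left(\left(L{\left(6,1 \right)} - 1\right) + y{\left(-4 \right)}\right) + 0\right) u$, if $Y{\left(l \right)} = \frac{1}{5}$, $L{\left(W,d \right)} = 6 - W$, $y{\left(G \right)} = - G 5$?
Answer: $\frac{19}{15} \approx 1.2667$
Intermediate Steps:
$y{\left(G \right)} = - 5 G$
$Y{\left(l \right)} = \frac{1}{5}$
$u = \frac{1}{15}$ ($u = \frac{1}{5 \cdot 3} = \frac{1}{5} \cdot \frac{1}{3} = \frac{1}{15} \approx 0.066667$)
$\left(\left(\left(L{\left(6,1 \right)} - 1\right) + y{\left(-4 \right)}\right) + 0\right) u = \left(\left(\left(\left(6 - 6\right) - 1\right) - -20\right) + 0\right) \frac{1}{15} = \left(\left(\left(\left(6 - 6\right) - 1\right) + 20\right) + 0\right) \frac{1}{15} = \left(\left(\left(0 - 1\right) + 20\right) + 0\right) \frac{1}{15} = \left(\left(-1 + 20\right) + 0\right) \frac{1}{15} = \left(19 + 0\right) \frac{1}{15} = 19 \cdot \frac{1}{15} = \frac{19}{15}$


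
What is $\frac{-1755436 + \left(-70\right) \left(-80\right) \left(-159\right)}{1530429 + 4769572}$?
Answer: $- \frac{2645836}{6300001} \approx -0.41997$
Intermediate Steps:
$\frac{-1755436 + \left(-70\right) \left(-80\right) \left(-159\right)}{1530429 + 4769572} = \frac{-1755436 + 5600 \left(-159\right)}{6300001} = \left(-1755436 - 890400\right) \frac{1}{6300001} = \left(-2645836\right) \frac{1}{6300001} = - \frac{2645836}{6300001}$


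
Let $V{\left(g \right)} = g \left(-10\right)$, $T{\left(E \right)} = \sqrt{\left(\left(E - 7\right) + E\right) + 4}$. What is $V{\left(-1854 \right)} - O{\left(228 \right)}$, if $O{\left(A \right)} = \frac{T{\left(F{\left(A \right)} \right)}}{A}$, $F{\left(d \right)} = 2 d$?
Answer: $18540 - \frac{\sqrt{101}}{76} \approx 18540.0$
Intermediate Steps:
$T{\left(E \right)} = \sqrt{-3 + 2 E}$ ($T{\left(E \right)} = \sqrt{\left(\left(-7 + E\right) + E\right) + 4} = \sqrt{\left(-7 + 2 E\right) + 4} = \sqrt{-3 + 2 E}$)
$V{\left(g \right)} = - 10 g$
$O{\left(A \right)} = \frac{\sqrt{-3 + 4 A}}{A}$ ($O{\left(A \right)} = \frac{\sqrt{-3 + 2 \cdot 2 A}}{A} = \frac{\sqrt{-3 + 4 A}}{A}$)
$V{\left(-1854 \right)} - O{\left(228 \right)} = \left(-10\right) \left(-1854\right) - \frac{\sqrt{-3 + 4 \cdot 228}}{228} = 18540 - \frac{\sqrt{-3 + 912}}{228} = 18540 - \frac{\sqrt{909}}{228} = 18540 - \frac{3 \sqrt{101}}{228} = 18540 - \frac{\sqrt{101}}{76}$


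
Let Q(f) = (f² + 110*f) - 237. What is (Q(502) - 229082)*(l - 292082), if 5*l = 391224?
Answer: -16658987066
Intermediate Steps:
Q(f) = -237 + f² + 110*f
l = 391224/5 (l = (⅕)*391224 = 391224/5 ≈ 78245.)
(Q(502) - 229082)*(l - 292082) = ((-237 + 502² + 110*502) - 229082)*(391224/5 - 292082) = ((-237 + 252004 + 55220) - 229082)*(-1069186/5) = (306987 - 229082)*(-1069186/5) = 77905*(-1069186/5) = -16658987066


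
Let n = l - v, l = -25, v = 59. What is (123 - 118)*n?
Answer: -420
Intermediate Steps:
n = -84 (n = -25 - 1*59 = -25 - 59 = -84)
(123 - 118)*n = (123 - 118)*(-84) = 5*(-84) = -420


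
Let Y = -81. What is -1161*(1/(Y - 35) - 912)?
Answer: 122825673/116 ≈ 1.0588e+6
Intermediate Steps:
-1161*(1/(Y - 35) - 912) = -1161*(1/(-81 - 35) - 912) = -1161*(1/(-116) - 912) = -1161*(-1/116 - 912) = -1161*(-105793/116) = 122825673/116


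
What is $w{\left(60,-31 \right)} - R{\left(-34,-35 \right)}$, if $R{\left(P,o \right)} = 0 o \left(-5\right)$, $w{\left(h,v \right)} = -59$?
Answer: $-59$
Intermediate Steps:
$R{\left(P,o \right)} = 0$ ($R{\left(P,o \right)} = 0 \left(-5\right) = 0$)
$w{\left(60,-31 \right)} - R{\left(-34,-35 \right)} = -59 - 0 = -59 + 0 = -59$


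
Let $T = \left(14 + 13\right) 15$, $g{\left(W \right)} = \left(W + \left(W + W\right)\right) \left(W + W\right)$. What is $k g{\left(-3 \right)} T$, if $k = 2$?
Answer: $43740$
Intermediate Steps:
$g{\left(W \right)} = 6 W^{2}$ ($g{\left(W \right)} = \left(W + 2 W\right) 2 W = 3 W 2 W = 6 W^{2}$)
$T = 405$ ($T = 27 \cdot 15 = 405$)
$k g{\left(-3 \right)} T = 2 \cdot 6 \left(-3\right)^{2} \cdot 405 = 2 \cdot 6 \cdot 9 \cdot 405 = 2 \cdot 54 \cdot 405 = 108 \cdot 405 = 43740$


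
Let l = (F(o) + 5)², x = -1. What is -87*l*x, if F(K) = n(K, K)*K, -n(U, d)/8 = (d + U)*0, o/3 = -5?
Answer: 2175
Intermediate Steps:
o = -15 (o = 3*(-5) = -15)
n(U, d) = 0 (n(U, d) = -8*(d + U)*0 = -8*(U + d)*0 = -8*0 = 0)
F(K) = 0 (F(K) = 0*K = 0)
l = 25 (l = (0 + 5)² = 5² = 25)
-87*l*x = -2175*(-1) = -87*(-25) = 2175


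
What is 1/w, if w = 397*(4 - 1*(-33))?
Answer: 1/14689 ≈ 6.8078e-5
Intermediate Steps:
w = 14689 (w = 397*(4 + 33) = 397*37 = 14689)
1/w = 1/14689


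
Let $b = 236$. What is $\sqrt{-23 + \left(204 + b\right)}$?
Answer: $\sqrt{417} \approx 20.421$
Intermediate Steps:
$\sqrt{-23 + \left(204 + b\right)} = \sqrt{-23 + \left(204 + 236\right)} = \sqrt{-23 + 440} = \sqrt{417}$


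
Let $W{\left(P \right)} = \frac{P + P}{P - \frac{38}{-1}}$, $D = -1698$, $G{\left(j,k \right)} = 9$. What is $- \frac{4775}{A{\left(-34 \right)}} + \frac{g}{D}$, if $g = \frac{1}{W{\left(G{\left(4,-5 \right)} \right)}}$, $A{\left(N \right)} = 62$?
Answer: $- \frac{72973007}{947484} \approx -77.018$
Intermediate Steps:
$W{\left(P \right)} = \frac{2 P}{38 + P}$ ($W{\left(P \right)} = \frac{2 P}{P - -38} = \frac{2 P}{P + 38} = \frac{2 P}{38 + P}$)
$g = \frac{47}{18}$ ($g = \frac{1}{2 \cdot 9 \frac{1}{38 + 9}} = \frac{1}{2 \cdot 9 \cdot \frac{1}{47}} = \frac{1}{\frac{18}{47}} = \frac{47}{18} \approx 2.6111$)
$- \frac{4775}{A{\left(-34 \right)}} + \frac{g}{D} = - \frac{4775}{62} + \frac{47}{18 \left(-1698\right)} = \left(-4775\right) \frac{1}{62} + \frac{47}{18} \left(- \frac{1}{1698}\right) = - \frac{4775}{62} - \frac{47}{30564} = - \frac{72973007}{947484}$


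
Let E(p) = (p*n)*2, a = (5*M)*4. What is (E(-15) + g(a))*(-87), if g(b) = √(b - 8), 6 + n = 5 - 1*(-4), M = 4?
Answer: 7830 - 522*√2 ≈ 7091.8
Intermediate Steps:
a = 80 (a = (5*4)*4 = 20*4 = 80)
n = 3 (n = -6 + (5 - 1*(-4)) = -6 + (5 + 4) = -6 + 9 = 3)
g(b) = √(-8 + b)
E(p) = 6*p (E(p) = (p*3)*2 = (3*p)*2 = 6*p)
(E(-15) + g(a))*(-87) = (6*(-15) + √(-8 + 80))*(-87) = (-90 + √72)*(-87) = (-90 + 6*√2)*(-87) = 7830 - 522*√2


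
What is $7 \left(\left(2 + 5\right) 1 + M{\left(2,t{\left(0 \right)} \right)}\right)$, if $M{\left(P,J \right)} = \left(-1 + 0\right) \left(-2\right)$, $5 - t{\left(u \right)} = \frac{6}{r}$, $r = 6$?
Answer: $63$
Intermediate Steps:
$t{\left(u \right)} = 4$ ($t{\left(u \right)} = 5 - \frac{6}{6} = 5 - 6 \cdot \frac{1}{6} = 5 - 1 = 4$)
$M{\left(P,J \right)} = 2$ ($M{\left(P,J \right)} = \left(-1\right) \left(-2\right) = 2$)
$7 \left(\left(2 + 5\right) 1 + M{\left(2,t{\left(0 \right)} \right)}\right) = 7 \left(\left(2 + 5\right) 1 + 2\right) = 7 \left(7 \cdot 1 + 2\right) = 7 \left(7 + 2\right) = 7 \cdot 9 = 63$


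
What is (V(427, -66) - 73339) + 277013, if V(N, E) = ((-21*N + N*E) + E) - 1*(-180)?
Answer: 166639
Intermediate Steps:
V(N, E) = 180 + E - 21*N + E*N (V(N, E) = ((-21*N + E*N) + E) + 180 = (E - 21*N + E*N) + 180 = 180 + E - 21*N + E*N)
(V(427, -66) - 73339) + 277013 = ((180 - 66 - 21*427 - 66*427) - 73339) + 277013 = ((180 - 66 - 8967 - 28182) - 73339) + 277013 = (-37035 - 73339) + 277013 = -110374 + 277013 = 166639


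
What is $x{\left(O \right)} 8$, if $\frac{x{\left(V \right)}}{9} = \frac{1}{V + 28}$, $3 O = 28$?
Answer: $\frac{27}{14} \approx 1.9286$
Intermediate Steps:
$O = \frac{28}{3}$ ($O = \frac{1}{3} \cdot 28 = \frac{28}{3} \approx 9.3333$)
$x{\left(V \right)} = \frac{9}{28 + V}$ ($x{\left(V \right)} = \frac{9}{V + 28} = \frac{9}{28 + V}$)
$x{\left(O \right)} 8 = \frac{9}{28 + \frac{28}{3}} \cdot 8 = \frac{9}{\frac{112}{3}} \cdot 8 = 9 \cdot \frac{3}{112} \cdot 8 = \frac{27}{112} \cdot 8 = \frac{27}{14}$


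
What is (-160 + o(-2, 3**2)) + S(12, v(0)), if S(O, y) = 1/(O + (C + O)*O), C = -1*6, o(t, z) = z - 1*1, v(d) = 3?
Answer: -12767/84 ≈ -151.99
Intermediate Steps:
o(t, z) = -1 + z (o(t, z) = z - 1 = -1 + z)
C = -6
S(O, y) = 1/(O + O*(-6 + O)) (S(O, y) = 1/(O + (-6 + O)*O) = 1/(O + O*(-6 + O)))
(-160 + o(-2, 3**2)) + S(12, v(0)) = (-160 + (-1 + 3**2)) + 1/(12*(-5 + 12)) = (-160 + (-1 + 9)) + (1/12)/7 = (-160 + 8) + (1/12)*(1/7) = -152 + 1/84 = -12767/84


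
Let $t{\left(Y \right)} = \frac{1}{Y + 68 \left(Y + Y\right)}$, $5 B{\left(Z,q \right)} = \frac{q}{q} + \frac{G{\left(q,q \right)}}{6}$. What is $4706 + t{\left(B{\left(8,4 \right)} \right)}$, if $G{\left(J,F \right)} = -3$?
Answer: $\frac{644732}{137} \approx 4706.1$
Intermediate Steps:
$B{\left(Z,q \right)} = \frac{1}{10}$ ($B{\left(Z,q \right)} = \frac{\frac{q}{q} - \frac{3}{6}}{5} = \frac{1 - \frac{1}{2}}{5} = \frac{1}{5} \cdot \frac{1}{2} = \frac{1}{10}$)
$t{\left(Y \right)} = \frac{1}{137 Y}$ ($t{\left(Y \right)} = \frac{1}{Y + 68 \cdot 2 Y} = \frac{1}{Y + 136 Y} = \frac{1}{137 Y}$)
$4706 + t{\left(B{\left(8,4 \right)} \right)} = 4706 + \frac{\frac{1}{\frac{1}{10}}}{137} = 4706 + \frac{1}{137} \cdot 10 = 4706 + \frac{10}{137} = \frac{644732}{137}$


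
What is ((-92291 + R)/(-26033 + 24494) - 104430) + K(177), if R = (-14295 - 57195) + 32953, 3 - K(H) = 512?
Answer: -161370293/1539 ≈ -1.0485e+5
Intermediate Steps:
K(H) = -509 (K(H) = 3 - 1*512 = 3 - 512 = -509)
R = -38537 (R = -71490 + 32953 = -38537)
((-92291 + R)/(-26033 + 24494) - 104430) + K(177) = ((-92291 - 38537)/(-26033 + 24494) - 104430) - 509 = (-130828/(-1539) - 104430) - 509 = (-130828*(-1/1539) - 104430) - 509 = (130828/1539 - 104430) - 509 = -160586942/1539 - 509 = -161370293/1539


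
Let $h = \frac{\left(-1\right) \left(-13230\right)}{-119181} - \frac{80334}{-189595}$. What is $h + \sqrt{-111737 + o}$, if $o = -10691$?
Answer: $\frac{2355314868}{7532040565} + 2 i \sqrt{30607} \approx 0.31271 + 349.9 i$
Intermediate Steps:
$h = \frac{2355314868}{7532040565}$ ($h = 13230 \left(- \frac{1}{119181}\right) - - \frac{80334}{189595} = - \frac{4410}{39727} + \frac{80334}{189595} = \frac{2355314868}{7532040565} \approx 0.31271$)
$h + \sqrt{-111737 + o} = \frac{2355314868}{7532040565} + \sqrt{-111737 - 10691} = \frac{2355314868}{7532040565} + \sqrt{-122428} = \frac{2355314868}{7532040565} + 2 i \sqrt{30607}$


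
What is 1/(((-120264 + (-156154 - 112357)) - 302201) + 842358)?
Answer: 1/151382 ≈ 6.6058e-6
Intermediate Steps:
1/(((-120264 + (-156154 - 112357)) - 302201) + 842358) = 1/(((-120264 - 268511) - 302201) + 842358) = 1/((-388775 - 302201) + 842358) = 1/(-690976 + 842358) = 1/151382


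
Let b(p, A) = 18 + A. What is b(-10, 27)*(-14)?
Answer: -630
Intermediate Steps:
b(-10, 27)*(-14) = (18 + 27)*(-14) = 45*(-14) = -630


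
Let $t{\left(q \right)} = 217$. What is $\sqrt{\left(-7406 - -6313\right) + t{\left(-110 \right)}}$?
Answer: $2 i \sqrt{219} \approx 29.597 i$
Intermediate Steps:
$\sqrt{\left(-7406 - -6313\right) + t{\left(-110 \right)}} = \sqrt{\left(-7406 - -6313\right) + 217} = \sqrt{\left(-7406 + 6313\right) + 217} = \sqrt{-1093 + 217} = \sqrt{-876} = 2 i \sqrt{219}$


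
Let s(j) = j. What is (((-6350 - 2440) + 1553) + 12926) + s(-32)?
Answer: 5657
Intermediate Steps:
(((-6350 - 2440) + 1553) + 12926) + s(-32) = (((-6350 - 2440) + 1553) + 12926) - 32 = ((-8790 + 1553) + 12926) - 32 = (-7237 + 12926) - 32 = 5689 - 32 = 5657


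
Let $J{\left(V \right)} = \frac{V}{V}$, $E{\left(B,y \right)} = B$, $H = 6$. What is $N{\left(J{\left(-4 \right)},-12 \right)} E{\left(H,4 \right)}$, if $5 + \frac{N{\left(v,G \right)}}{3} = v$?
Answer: $-72$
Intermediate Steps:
$J{\left(V \right)} = 1$
$N{\left(v,G \right)} = -15 + 3 v$
$N{\left(J{\left(-4 \right)},-12 \right)} E{\left(H,4 \right)} = \left(-15 + 3 \cdot 1\right) 6 = \left(-15 + 3\right) 6 = \left(-12\right) 6 = -72$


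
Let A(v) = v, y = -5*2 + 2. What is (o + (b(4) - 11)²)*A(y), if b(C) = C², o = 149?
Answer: -1392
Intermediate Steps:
y = -8 (y = -10 + 2 = -8)
(o + (b(4) - 11)²)*A(y) = (149 + (4² - 11)²)*(-8) = (149 + (16 - 11)²)*(-8) = (149 + 5²)*(-8) = (149 + 25)*(-8) = 174*(-8) = -1392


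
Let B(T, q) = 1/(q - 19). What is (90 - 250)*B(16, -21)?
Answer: 4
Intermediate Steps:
B(T, q) = 1/(-19 + q)
(90 - 250)*B(16, -21) = (90 - 250)/(-19 - 21) = -160/(-40) = -160*(-1/40) = 4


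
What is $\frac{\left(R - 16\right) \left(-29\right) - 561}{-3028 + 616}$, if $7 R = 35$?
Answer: $\frac{121}{1206} \approx 0.10033$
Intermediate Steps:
$R = 5$ ($R = \frac{1}{7} \cdot 35 = 5$)
$\frac{\left(R - 16\right) \left(-29\right) - 561}{-3028 + 616} = \frac{\left(5 - 16\right) \left(-29\right) - 561}{-3028 + 616} = \frac{\left(-11\right) \left(-29\right) - 561}{-2412} = \left(319 - 561\right) \left(- \frac{1}{2412}\right) = \left(-242\right) \left(- \frac{1}{2412}\right) = \frac{121}{1206}$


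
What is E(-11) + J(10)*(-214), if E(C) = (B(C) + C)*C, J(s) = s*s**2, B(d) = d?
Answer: -213758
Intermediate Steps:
J(s) = s**3
E(C) = 2*C**2 (E(C) = (C + C)*C = (2*C)*C = 2*C**2)
E(-11) + J(10)*(-214) = 2*(-11)**2 + 10**3*(-214) = 2*121 + 1000*(-214) = 242 - 214000 = -213758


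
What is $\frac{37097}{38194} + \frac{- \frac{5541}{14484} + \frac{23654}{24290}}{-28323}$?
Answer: $\frac{30803743116441653}{31715326085575860} \approx 0.97126$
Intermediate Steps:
$\frac{37097}{38194} + \frac{- \frac{5541}{14484} + \frac{23654}{24290}}{-28323} = 37097 \cdot \frac{1}{38194} + \left(\left(-5541\right) \frac{1}{14484} + 23654 \cdot \frac{1}{24290}\right) \left(- \frac{1}{28323}\right) = \frac{37097}{38194} + \left(- \frac{1847}{4828} + \frac{11827}{12145}\right) \left(- \frac{1}{28323}\right) = \frac{37097}{38194} + \frac{34668941}{58636060} \left(- \frac{1}{28323}\right) = \frac{37097}{38194} - \frac{34668941}{1660749127380} = \frac{30803743116441653}{31715326085575860}$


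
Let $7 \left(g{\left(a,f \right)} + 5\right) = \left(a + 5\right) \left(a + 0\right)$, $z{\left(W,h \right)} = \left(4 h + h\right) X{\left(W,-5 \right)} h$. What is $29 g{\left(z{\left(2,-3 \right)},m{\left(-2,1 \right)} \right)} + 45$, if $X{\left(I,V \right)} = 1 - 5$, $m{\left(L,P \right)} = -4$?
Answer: $130400$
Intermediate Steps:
$X{\left(I,V \right)} = -4$ ($X{\left(I,V \right)} = 1 - 5 = -4$)
$z{\left(W,h \right)} = - 20 h^{2}$ ($z{\left(W,h \right)} = \left(4 h + h\right) \left(-4\right) h = 5 h \left(-4\right) h = - 20 h h = - 20 h^{2}$)
$g{\left(a,f \right)} = -5 + \frac{a \left(5 + a\right)}{7}$ ($g{\left(a,f \right)} = -5 + \frac{\left(a + 5\right) \left(a + 0\right)}{7} = -5 + \frac{\left(5 + a\right) a}{7} = -5 + \frac{a \left(5 + a\right)}{7}$)
$29 g{\left(z{\left(2,-3 \right)},m{\left(-2,1 \right)} \right)} + 45 = 29 \left(-5 + \frac{\left(- 20 \left(-3\right)^{2}\right)^{2}}{7} + \frac{5 \left(- 20 \left(-3\right)^{2}\right)}{7}\right) + 45 = 29 \left(-5 + \frac{\left(\left(-20\right) 9\right)^{2}}{7} + \frac{5 \left(\left(-20\right) 9\right)}{7}\right) + 45 = 29 \left(-5 + \frac{\left(-180\right)^{2}}{7} + \frac{5}{7} \left(-180\right)\right) + 45 = 29 \left(-5 + \frac{1}{7} \cdot 32400 - \frac{900}{7}\right) + 45 = 29 \left(-5 + \frac{32400}{7} - \frac{900}{7}\right) + 45 = 29 \cdot 4495 + 45 = 130355 + 45 = 130400$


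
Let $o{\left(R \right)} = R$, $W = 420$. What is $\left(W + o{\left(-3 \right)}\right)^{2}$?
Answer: $173889$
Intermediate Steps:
$\left(W + o{\left(-3 \right)}\right)^{2} = \left(420 - 3\right)^{2} = 417^{2} = 173889$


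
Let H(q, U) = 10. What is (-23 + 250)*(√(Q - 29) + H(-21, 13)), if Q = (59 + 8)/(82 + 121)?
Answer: 2270 + 454*I*√295365/203 ≈ 2270.0 + 1215.5*I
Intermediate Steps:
Q = 67/203 ≈ 0.33005
(-23 + 250)*(√(Q - 29) + H(-21, 13)) = (-23 + 250)*(√(67/203 - 29) + 10) = 227*(√(-5820/203) + 10) = 227*(2*I*√295365/203 + 10) = 227*(10 + 2*I*√295365/203) = 2270 + 454*I*√295365/203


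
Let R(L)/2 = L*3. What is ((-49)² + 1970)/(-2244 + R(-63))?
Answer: -1457/874 ≈ -1.6670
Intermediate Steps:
R(L) = 6*L (R(L) = 2*(L*3) = 2*(3*L) = 6*L)
((-49)² + 1970)/(-2244 + R(-63)) = ((-49)² + 1970)/(-2244 + 6*(-63)) = (2401 + 1970)/(-2244 - 378) = 4371/(-2622) = 4371*(-1/2622) = -1457/874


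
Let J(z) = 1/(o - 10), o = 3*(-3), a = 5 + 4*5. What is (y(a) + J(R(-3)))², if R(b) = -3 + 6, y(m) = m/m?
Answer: 324/361 ≈ 0.89751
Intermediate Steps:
a = 25 (a = 5 + 20 = 25)
y(m) = 1
o = -9
R(b) = 3
J(z) = -1/19 (J(z) = 1/(-9 - 10) = 1/(-19) = -1/19)
(y(a) + J(R(-3)))² = (1 - 1/19)² = (18/19)² = 324/361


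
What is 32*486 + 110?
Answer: 15662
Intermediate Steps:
32*486 + 110 = 15552 + 110 = 15662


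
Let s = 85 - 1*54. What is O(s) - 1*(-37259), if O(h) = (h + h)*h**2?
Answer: 96841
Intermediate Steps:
s = 31 (s = 85 - 54 = 31)
O(h) = 2*h**3 (O(h) = (2*h)*h**2 = 2*h**3)
O(s) - 1*(-37259) = 2*31**3 - 1*(-37259) = 2*29791 + 37259 = 59582 + 37259 = 96841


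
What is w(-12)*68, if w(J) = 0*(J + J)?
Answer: 0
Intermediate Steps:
w(J) = 0 (w(J) = 0*(2*J) = 0)
w(-12)*68 = 0*68 = 0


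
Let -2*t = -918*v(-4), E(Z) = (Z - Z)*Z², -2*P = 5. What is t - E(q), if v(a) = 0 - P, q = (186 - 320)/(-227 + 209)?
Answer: 2295/2 ≈ 1147.5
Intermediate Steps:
P = -5/2 (P = -½*5 = -5/2 ≈ -2.5000)
q = 67/9 (q = -134/(-18) = -134*(-1/18) = 67/9 ≈ 7.4444)
E(Z) = 0 (E(Z) = 0*Z² = 0)
v(a) = 5/2 (v(a) = 0 - 1*(-5/2) = 0 + 5/2 = 5/2)
t = 2295/2 (t = -(-459)*5/2 = -½*(-2295) = 2295/2 ≈ 1147.5)
t - E(q) = 2295/2 - 1*0 = 2295/2 + 0 = 2295/2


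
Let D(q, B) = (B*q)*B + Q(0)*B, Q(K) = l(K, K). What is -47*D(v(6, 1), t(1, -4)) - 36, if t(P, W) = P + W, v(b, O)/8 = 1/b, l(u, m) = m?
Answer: -600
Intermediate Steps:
Q(K) = K
v(b, O) = 8/b
D(q, B) = q*B**2 (D(q, B) = (B*q)*B + 0*B = q*B**2 + 0 = q*B**2)
-47*D(v(6, 1), t(1, -4)) - 36 = -47*8/6*(1 - 4)**2 - 36 = -47*8*(1/6)*(-3)**2 - 36 = -188*9/3 - 36 = -47*12 - 36 = -564 - 36 = -600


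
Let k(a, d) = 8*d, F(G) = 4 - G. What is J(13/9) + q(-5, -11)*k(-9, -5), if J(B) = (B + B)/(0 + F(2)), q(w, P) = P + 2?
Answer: 3253/9 ≈ 361.44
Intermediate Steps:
q(w, P) = 2 + P
J(B) = B (J(B) = (B + B)/(0 + (4 - 1*2)) = (2*B)/(0 + (4 - 2)) = (2*B)/(0 + 2) = (2*B)/2 = (2*B)*(½) = B)
J(13/9) + q(-5, -11)*k(-9, -5) = 13/9 + (2 - 11)*(8*(-5)) = 13*(⅑) - 9*(-40) = 13/9 + 360 = 3253/9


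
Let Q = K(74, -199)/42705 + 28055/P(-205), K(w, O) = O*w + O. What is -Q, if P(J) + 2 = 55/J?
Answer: 11737880/949 ≈ 12369.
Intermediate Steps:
P(J) = -2 + 55/J
K(w, O) = O + O*w
Q = -11737880/949 (Q = -199*(1 + 74)/42705 + 28055/(-2 + 55/(-205)) = -199*75*(1/42705) + 28055/(-2 + 55*(-1/205)) = -14925*1/42705 + 28055/(-2 - 11/41) = -995/2847 + 28055/(-93/41) = -995/2847 + 28055*(-41/93) = -995/2847 - 37105/3 = -11737880/949 ≈ -12369.)
-Q = -1*(-11737880/949) = 11737880/949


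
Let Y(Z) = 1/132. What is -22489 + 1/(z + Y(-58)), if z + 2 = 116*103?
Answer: -35462296765/1576873 ≈ -22489.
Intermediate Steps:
Y(Z) = 1/132
z = 11946 (z = -2 + 116*103 = -2 + 11948 = 11946)
-22489 + 1/(z + Y(-58)) = -22489 + 1/(11946 + 1/132) = -22489 + 1/(1576873/132) = -22489 + 132/1576873 = -35462296765/1576873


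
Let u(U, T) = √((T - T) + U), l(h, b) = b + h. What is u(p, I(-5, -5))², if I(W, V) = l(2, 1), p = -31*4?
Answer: -124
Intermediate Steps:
p = -124
I(W, V) = 3 (I(W, V) = 1 + 2 = 3)
u(U, T) = √U (u(U, T) = √(0 + U) = √U)
u(p, I(-5, -5))² = (√(-124))² = (2*I*√31)² = -124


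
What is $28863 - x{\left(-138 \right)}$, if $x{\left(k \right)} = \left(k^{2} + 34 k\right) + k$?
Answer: $14649$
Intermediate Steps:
$x{\left(k \right)} = k^{2} + 35 k$
$28863 - x{\left(-138 \right)} = 28863 - - 138 \left(35 - 138\right) = 28863 - \left(-138\right) \left(-103\right) = 28863 - 14214 = 14649$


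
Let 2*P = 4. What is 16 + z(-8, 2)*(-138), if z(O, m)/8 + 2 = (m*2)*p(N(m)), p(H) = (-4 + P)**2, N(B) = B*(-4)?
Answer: -15440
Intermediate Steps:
P = 2 (P = (1/2)*4 = 2)
N(B) = -4*B
p(H) = 4 (p(H) = (-4 + 2)**2 = (-2)**2 = 4)
z(O, m) = -16 + 64*m (z(O, m) = -16 + 8*((m*2)*4) = -16 + 8*((2*m)*4) = -16 + 8*(8*m) = -16 + 64*m)
16 + z(-8, 2)*(-138) = 16 + (-16 + 64*2)*(-138) = 16 + (-16 + 128)*(-138) = 16 + 112*(-138) = 16 - 15456 = -15440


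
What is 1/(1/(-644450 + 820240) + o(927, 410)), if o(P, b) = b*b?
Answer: 175790/29550299001 ≈ 5.9488e-6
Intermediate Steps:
o(P, b) = b²
1/(1/(-644450 + 820240) + o(927, 410)) = 1/(1/(-644450 + 820240) + 410²) = 1/(1/175790 + 168100) = 1/(29550299001/175790) = 175790/29550299001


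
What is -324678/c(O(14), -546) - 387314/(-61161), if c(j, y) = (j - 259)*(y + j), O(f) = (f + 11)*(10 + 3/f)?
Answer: -1270573564334/4230689853 ≈ -300.32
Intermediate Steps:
O(f) = (10 + 3/f)*(11 + f) (O(f) = (11 + f)*(10 + 3/f) = (10 + 3/f)*(11 + f))
c(j, y) = (-259 + j)*(j + y)
-324678/c(O(14), -546) - 387314/(-61161) = -324678/((113 + 10*14 + 33/14)**2 - 259*(113 + 10*14 + 33/14) - 259*(-546) + (113 + 10*14 + 33/14)*(-546)) - 387314/(-61161) = -324678/((113 + 140 + 33*(1/14))**2 - 259*(113 + 140 + 33*(1/14)) + 141414 + (113 + 140 + 33*(1/14))*(-546)) - 387314*(-1/61161) = -324678/((113 + 140 + 33/14)**2 - 259*(113 + 140 + 33/14) + 141414 + (113 + 140 + 33/14)*(-546)) + 387314/61161 = -324678/((3575/14)**2 - 259*3575/14 + 141414 + (3575/14)*(-546)) + 387314/61161 = -324678/(12780625/196 - 132275/2 + 141414 - 139425) + 387314/61161 = -324678/207519/196 + 387314/61161 = -324678*196/207519 + 387314/61161 = -21212296/69173 + 387314/61161 = -1270573564334/4230689853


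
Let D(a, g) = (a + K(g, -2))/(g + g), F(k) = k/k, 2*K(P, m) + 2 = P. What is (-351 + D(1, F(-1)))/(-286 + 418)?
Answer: -1403/528 ≈ -2.6572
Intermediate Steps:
K(P, m) = -1 + P/2
F(k) = 1
D(a, g) = (-1 + a + g/2)/(2*g) (D(a, g) = (a + (-1 + g/2))/(g + g) = (-1 + a + g/2)/((2*g)) = (-1 + a + g/2)*(1/(2*g)) = (-1 + a + g/2)/(2*g))
(-351 + D(1, F(-1)))/(-286 + 418) = (-351 + (¼)*(-2 + 1 + 2*1)/1)/(-286 + 418) = (-351 + (¼)*1*(-2 + 1 + 2))/132 = (-351 + (¼)*1*1)*(1/132) = (-351 + ¼)*(1/132) = -1403/4*1/132 = -1403/528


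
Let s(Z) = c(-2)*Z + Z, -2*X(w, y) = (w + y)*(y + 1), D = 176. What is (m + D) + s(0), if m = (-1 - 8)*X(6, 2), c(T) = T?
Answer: 284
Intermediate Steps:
X(w, y) = -(1 + y)*(w + y)/2 (X(w, y) = -(w + y)*(y + 1)/2 = -(w + y)*(1 + y)/2 = -(1 + y)*(w + y)/2)
s(Z) = -Z (s(Z) = -2*Z + Z = -Z)
m = 108 (m = (-1 - 8)*(-½*6 - ½*2 - ½*2² - ½*6*2) = -9*(-3 - 1 - ½*4 - 6) = -9*(-3 - 1 - 2 - 6) = -9*(-12) = 108)
(m + D) + s(0) = (108 + 176) - 1*0 = 284 + 0 = 284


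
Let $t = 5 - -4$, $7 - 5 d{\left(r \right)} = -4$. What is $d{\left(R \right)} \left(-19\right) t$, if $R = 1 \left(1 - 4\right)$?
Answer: $- \frac{1881}{5} \approx -376.2$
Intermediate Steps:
$R = -3$ ($R = 1 \left(-3\right) = -3$)
$d{\left(r \right)} = \frac{11}{5}$ ($d{\left(r \right)} = \frac{7}{5} - - \frac{4}{5} = \frac{7}{5} + \frac{4}{5} = \frac{11}{5}$)
$t = 9$ ($t = 5 + 4 = 9$)
$d{\left(R \right)} \left(-19\right) t = \frac{11}{5} \left(-19\right) 9 = \left(- \frac{209}{5}\right) 9 = - \frac{1881}{5}$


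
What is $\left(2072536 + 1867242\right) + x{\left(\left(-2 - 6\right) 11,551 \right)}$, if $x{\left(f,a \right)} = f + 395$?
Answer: $3940085$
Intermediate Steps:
$x{\left(f,a \right)} = 395 + f$
$\left(2072536 + 1867242\right) + x{\left(\left(-2 - 6\right) 11,551 \right)} = \left(2072536 + 1867242\right) + \left(395 + \left(-2 - 6\right) 11\right) = 3939778 + \left(395 - 88\right) = 3939778 + 307 = 3940085$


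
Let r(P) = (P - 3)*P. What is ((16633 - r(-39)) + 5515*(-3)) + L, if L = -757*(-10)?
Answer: 6020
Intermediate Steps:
L = 7570
r(P) = P*(-3 + P) (r(P) = (-3 + P)*P = P*(-3 + P))
((16633 - r(-39)) + 5515*(-3)) + L = ((16633 - (-39)*(-3 - 39)) + 5515*(-3)) + 7570 = ((16633 - (-39)*(-42)) - 16545) + 7570 = ((16633 - 1*1638) - 16545) + 7570 = ((16633 - 1638) - 16545) + 7570 = (14995 - 16545) + 7570 = -1550 + 7570 = 6020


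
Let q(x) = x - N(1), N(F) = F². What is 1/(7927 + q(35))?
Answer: 1/7961 ≈ 0.00012561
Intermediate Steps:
q(x) = -1 + x (q(x) = x - 1*1² = x - 1*1 = x - 1 = -1 + x)
1/(7927 + q(35)) = 1/(7927 + (-1 + 35)) = 1/(7927 + 34) = 1/7961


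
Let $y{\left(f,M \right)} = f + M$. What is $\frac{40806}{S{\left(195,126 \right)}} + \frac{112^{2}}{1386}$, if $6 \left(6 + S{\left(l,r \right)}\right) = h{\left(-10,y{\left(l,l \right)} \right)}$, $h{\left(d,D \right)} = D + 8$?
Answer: $\frac{12281558}{17919} \approx 685.39$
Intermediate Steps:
$y{\left(f,M \right)} = M + f$
$h{\left(d,D \right)} = 8 + D$
$S{\left(l,r \right)} = - \frac{14}{3} + \frac{l}{3}$ ($S{\left(l,r \right)} = -6 + \frac{8 + \left(l + l\right)}{6} = -6 + \frac{8 + 2 l}{6} = -6 + \left(\frac{4}{3} + \frac{l}{3}\right) = - \frac{14}{3} + \frac{l}{3}$)
$\frac{40806}{S{\left(195,126 \right)}} + \frac{112^{2}}{1386} = \frac{40806}{- \frac{14}{3} + \frac{1}{3} \cdot 195} + \frac{112^{2}}{1386} = \frac{40806}{- \frac{14}{3} + 65} + 12544 \cdot \frac{1}{1386} = \frac{40806}{\frac{181}{3}} + \frac{896}{99} = 40806 \cdot \frac{3}{181} + \frac{896}{99} = \frac{122418}{181} + \frac{896}{99} = \frac{12281558}{17919}$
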